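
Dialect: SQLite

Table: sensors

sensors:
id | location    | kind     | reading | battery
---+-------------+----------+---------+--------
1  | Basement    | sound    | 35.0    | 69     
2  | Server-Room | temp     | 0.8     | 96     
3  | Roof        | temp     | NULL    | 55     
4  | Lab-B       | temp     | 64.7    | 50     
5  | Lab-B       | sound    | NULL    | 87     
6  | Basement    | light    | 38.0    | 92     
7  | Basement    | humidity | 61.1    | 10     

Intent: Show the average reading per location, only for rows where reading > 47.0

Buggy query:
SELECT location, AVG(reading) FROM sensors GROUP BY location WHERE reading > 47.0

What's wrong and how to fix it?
Bug: Row-level WHERE must come before GROUP BY in the clause order

Fix: Move the WHERE clause before GROUP BY

Corrected query:
SELECT location, AVG(reading) FROM sensors WHERE reading > 47.0 GROUP BY location

Result:
location | AVG(reading)
---------+-------------
Basement | 61.1        
Lab-B    | 64.7        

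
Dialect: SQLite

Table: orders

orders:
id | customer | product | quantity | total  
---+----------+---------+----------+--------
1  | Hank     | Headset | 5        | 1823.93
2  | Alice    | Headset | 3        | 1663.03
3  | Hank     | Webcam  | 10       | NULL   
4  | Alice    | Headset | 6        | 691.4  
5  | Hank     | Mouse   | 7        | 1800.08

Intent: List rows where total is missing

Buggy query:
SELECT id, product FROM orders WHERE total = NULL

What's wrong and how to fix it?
Bug: Comparing to NULL with '=' never matches; NULL = NULL is unknown, not true

Fix: Use IS NULL to test for NULL

Corrected query:
SELECT id, product FROM orders WHERE total IS NULL

Result:
id | product
---+--------
3  | Webcam 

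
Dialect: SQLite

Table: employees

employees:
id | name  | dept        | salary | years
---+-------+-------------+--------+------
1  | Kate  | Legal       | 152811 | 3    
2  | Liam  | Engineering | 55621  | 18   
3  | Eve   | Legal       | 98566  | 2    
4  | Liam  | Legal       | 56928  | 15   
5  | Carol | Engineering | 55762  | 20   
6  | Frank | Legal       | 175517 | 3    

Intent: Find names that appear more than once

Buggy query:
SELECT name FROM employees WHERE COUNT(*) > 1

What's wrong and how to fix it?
Bug: WHERE can't reference COUNT(*); aggregates are computed after WHERE

Fix: GROUP BY name, then filter groups with HAVING COUNT(*) > 1

Corrected query:
SELECT name FROM employees GROUP BY name HAVING COUNT(*) > 1

Result:
name
----
Liam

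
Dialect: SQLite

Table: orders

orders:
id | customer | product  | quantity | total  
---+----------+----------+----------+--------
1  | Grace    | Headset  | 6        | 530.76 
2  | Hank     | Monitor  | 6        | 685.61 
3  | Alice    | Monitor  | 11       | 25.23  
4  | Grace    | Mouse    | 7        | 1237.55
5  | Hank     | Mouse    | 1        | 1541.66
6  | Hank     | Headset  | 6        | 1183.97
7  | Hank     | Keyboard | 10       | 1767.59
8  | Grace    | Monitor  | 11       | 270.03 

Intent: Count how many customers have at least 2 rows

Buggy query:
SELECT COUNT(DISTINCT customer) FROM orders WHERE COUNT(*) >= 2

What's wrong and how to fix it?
Bug: WHERE filters individual rows, not groups, so a group-level COUNT is invalid there

Fix: Use a subquery that GROUPs and filters with HAVING, then count its rows

Corrected query:
SELECT COUNT(*) FROM (SELECT customer FROM orders GROUP BY customer HAVING COUNT(*) >= 2)

Result:
COUNT(*)
--------
2       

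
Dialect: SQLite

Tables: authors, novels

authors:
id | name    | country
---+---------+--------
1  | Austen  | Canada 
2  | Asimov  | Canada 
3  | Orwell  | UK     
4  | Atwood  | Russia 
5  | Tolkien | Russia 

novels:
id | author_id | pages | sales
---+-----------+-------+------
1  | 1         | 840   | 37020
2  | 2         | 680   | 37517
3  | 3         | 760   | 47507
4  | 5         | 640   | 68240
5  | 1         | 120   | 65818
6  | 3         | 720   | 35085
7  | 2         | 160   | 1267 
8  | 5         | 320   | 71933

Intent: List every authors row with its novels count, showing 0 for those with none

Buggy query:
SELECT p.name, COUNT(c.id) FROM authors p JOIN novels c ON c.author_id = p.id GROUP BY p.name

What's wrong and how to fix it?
Bug: An inner join excludes parents with zero children

Fix: Switch to LEFT JOIN to retain unmatched parent rows

Corrected query:
SELECT p.name, COUNT(c.id) FROM authors p LEFT JOIN novels c ON c.author_id = p.id GROUP BY p.name

Result:
name    | COUNT(c.id)
--------+------------
Asimov  | 2          
Atwood  | 0          
Austen  | 2          
Orwell  | 2          
Tolkien | 2          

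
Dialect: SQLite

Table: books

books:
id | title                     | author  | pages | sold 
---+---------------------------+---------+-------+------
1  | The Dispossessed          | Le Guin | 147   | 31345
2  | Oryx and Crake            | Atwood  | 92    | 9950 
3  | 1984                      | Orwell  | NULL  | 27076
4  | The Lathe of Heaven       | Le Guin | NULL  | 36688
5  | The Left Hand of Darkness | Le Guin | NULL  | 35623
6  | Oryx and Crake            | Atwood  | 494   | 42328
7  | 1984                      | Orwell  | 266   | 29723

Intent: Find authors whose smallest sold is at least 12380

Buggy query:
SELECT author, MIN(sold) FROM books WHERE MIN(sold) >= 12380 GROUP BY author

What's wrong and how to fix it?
Bug: MIN() in WHERE is a misuse of aggregate

Fix: Replace WHERE with HAVING after the GROUP BY

Corrected query:
SELECT author, MIN(sold) FROM books GROUP BY author HAVING MIN(sold) >= 12380

Result:
author  | MIN(sold)
--------+----------
Le Guin | 31345    
Orwell  | 27076    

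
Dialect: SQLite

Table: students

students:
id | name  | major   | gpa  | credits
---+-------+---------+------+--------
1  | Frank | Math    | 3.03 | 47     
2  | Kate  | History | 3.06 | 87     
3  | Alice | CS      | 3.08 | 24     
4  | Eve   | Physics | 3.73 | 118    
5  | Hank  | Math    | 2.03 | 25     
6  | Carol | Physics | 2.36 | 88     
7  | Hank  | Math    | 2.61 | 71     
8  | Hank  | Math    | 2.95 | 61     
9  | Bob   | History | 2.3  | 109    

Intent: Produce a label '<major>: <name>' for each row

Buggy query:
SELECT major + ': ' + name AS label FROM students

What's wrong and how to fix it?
Bug: '+' is numeric addition; on text columns SQLite converts them to 0 instead of concatenating

Fix: Use the || operator for string concatenation

Corrected query:
SELECT major || ': ' || name AS label FROM students

Result:
label         
--------------
Math: Frank   
History: Kate 
CS: Alice     
Physics: Eve  
Math: Hank    
Physics: Carol
Math: Hank    
Math: Hank    
History: Bob  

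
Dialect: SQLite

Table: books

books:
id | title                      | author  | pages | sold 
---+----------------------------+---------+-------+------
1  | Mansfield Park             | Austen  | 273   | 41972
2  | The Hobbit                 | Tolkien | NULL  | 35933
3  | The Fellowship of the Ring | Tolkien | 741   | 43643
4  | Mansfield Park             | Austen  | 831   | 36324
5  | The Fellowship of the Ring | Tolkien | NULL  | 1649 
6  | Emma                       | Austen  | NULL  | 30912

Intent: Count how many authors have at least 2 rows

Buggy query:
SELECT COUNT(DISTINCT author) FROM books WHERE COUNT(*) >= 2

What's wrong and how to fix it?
Bug: WHERE filters individual rows, not groups, so a group-level COUNT is invalid there

Fix: Group first with HAVING COUNT(*) >= 2, then COUNT the resulting groups

Corrected query:
SELECT COUNT(*) FROM (SELECT author FROM books GROUP BY author HAVING COUNT(*) >= 2)

Result:
COUNT(*)
--------
2       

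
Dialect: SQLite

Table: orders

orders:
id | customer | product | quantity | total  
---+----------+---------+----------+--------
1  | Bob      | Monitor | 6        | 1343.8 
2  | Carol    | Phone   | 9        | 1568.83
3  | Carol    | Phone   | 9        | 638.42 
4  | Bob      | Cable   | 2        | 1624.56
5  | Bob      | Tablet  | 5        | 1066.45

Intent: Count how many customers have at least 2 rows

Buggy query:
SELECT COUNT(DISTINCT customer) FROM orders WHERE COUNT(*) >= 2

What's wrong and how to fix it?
Bug: WHERE filters individual rows, not groups, so a group-level COUNT is invalid there

Fix: Group first with HAVING COUNT(*) >= 2, then COUNT the resulting groups

Corrected query:
SELECT COUNT(*) FROM (SELECT customer FROM orders GROUP BY customer HAVING COUNT(*) >= 2)

Result:
COUNT(*)
--------
2       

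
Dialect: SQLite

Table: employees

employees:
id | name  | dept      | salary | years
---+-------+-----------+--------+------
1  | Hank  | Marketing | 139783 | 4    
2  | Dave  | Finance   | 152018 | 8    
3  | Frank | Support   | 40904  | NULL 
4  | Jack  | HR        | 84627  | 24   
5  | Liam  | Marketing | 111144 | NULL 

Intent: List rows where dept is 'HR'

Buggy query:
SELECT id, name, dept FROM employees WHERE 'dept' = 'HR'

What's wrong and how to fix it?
Bug: 'dept' in single quotes is a string literal, not the column; the comparison is literal-vs-literal and never true

Fix: Reference the column as dept without single quotes

Corrected query:
SELECT id, name, dept FROM employees WHERE dept = 'HR'

Result:
id | name | dept
---+------+-----
4  | Jack | HR  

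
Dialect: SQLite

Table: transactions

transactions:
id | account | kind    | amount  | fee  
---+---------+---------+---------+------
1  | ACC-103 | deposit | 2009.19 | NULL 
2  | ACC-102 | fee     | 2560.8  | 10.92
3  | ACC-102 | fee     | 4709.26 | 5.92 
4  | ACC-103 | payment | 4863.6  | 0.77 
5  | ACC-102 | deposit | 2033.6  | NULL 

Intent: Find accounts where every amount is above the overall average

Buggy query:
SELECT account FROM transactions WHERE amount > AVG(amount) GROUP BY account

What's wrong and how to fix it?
Bug: AVG() is an aggregate; it can't sit directly in WHERE

Fix: Compute the overall average in a scalar subquery and compare each group's MIN against it in HAVING

Corrected query:
SELECT account FROM transactions GROUP BY account HAVING MIN(amount) > (SELECT AVG(amount) FROM transactions)

Result:
(no rows)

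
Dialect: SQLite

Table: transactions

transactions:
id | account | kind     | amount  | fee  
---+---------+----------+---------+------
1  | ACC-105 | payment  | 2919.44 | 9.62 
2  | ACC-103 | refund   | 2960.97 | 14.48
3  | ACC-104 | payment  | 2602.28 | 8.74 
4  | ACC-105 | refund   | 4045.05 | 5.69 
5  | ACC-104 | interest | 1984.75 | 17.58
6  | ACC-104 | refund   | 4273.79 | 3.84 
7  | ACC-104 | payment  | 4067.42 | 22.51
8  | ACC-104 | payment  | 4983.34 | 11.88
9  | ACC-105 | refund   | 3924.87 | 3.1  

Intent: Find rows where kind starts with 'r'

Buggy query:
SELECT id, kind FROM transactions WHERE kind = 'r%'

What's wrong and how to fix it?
Bug: '=' compares the literal string including the % character; pattern matching needs LIKE

Fix: Replace '=' with LIKE so 'r%' is treated as a pattern

Corrected query:
SELECT id, kind FROM transactions WHERE kind LIKE 'r%'

Result:
id | kind  
---+-------
2  | refund
4  | refund
6  | refund
9  | refund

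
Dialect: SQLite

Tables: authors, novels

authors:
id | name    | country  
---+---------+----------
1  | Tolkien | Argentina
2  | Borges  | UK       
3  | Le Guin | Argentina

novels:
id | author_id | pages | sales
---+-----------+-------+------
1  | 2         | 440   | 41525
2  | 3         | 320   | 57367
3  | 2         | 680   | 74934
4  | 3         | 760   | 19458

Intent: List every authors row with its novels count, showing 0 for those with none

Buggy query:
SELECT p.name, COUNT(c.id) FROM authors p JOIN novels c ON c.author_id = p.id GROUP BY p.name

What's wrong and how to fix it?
Bug: INNER JOIN drops authors rows that have no matching novels rows

Fix: Use LEFT JOIN so parents without children still appear (COUNT(c.id) gives 0)

Corrected query:
SELECT p.name, COUNT(c.id) FROM authors p LEFT JOIN novels c ON c.author_id = p.id GROUP BY p.name

Result:
name    | COUNT(c.id)
--------+------------
Borges  | 2          
Le Guin | 2          
Tolkien | 0          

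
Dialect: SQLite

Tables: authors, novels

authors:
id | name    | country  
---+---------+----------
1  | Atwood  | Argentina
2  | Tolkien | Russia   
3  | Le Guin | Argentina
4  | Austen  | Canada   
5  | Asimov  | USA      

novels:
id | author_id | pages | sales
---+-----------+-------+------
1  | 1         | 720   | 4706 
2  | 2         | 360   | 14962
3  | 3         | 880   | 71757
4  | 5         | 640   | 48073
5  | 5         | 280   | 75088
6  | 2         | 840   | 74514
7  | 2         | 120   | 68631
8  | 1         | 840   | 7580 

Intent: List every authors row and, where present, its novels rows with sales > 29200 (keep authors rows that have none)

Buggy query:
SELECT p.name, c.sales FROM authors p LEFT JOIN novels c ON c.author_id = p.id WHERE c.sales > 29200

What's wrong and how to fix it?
Bug: A WHERE condition on the right-hand table after LEFT JOIN drops unmatched parents

Fix: Move the right-table condition into the ON clause so unmatched parents are kept

Corrected query:
SELECT p.name, c.sales FROM authors p LEFT JOIN novels c ON c.author_id = p.id AND c.sales > 29200

Result:
name    | sales
--------+------
Atwood  | NULL 
Tolkien | 68631
Tolkien | 74514
Le Guin | 71757
Austen  | NULL 
Asimov  | 48073
Asimov  | 75088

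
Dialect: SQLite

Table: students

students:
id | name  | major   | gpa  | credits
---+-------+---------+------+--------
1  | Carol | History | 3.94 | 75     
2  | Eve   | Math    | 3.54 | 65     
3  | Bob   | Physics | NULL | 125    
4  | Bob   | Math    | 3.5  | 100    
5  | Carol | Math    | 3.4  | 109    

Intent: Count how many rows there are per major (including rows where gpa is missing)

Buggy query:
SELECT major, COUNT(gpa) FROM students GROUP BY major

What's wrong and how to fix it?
Bug: COUNT(gpa) skips NULLs, so groups with missing gpa are undercounted

Fix: Use COUNT(*) to count all rows regardless of NULL

Corrected query:
SELECT major, COUNT(*) FROM students GROUP BY major

Result:
major   | COUNT(*)
--------+---------
History | 1       
Math    | 3       
Physics | 1       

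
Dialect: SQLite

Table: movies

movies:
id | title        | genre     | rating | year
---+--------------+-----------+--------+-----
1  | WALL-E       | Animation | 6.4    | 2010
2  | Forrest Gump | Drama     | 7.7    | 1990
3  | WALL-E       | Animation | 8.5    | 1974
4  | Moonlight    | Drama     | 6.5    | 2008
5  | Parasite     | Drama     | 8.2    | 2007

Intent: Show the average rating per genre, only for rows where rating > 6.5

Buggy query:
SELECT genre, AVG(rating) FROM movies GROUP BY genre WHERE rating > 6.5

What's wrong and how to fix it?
Bug: Row-level WHERE must come before GROUP BY in the clause order

Fix: Place WHERE between FROM and GROUP BY

Corrected query:
SELECT genre, AVG(rating) FROM movies WHERE rating > 6.5 GROUP BY genre

Result:
genre     | AVG(rating)
----------+------------
Animation | 8.5        
Drama     | 7.95       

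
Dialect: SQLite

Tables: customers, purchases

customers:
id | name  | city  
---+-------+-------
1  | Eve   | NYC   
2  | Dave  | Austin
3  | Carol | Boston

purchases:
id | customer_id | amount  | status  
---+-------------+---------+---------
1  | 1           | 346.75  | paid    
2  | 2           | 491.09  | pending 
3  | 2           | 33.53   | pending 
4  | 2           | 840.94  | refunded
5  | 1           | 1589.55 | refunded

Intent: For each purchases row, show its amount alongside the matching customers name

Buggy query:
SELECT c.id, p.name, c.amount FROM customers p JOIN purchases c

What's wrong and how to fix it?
Bug: JOIN with no ON clause produces a cartesian product; every purchases row pairs with every customers row

Fix: Add ON c.customer_id = p.id to the JOIN

Corrected query:
SELECT c.id, p.name, c.amount FROM customers p JOIN purchases c ON c.customer_id = p.id

Result:
id | name | amount 
---+------+--------
1  | Eve  | 346.75 
2  | Dave | 491.09 
3  | Dave | 33.53  
4  | Dave | 840.94 
5  | Eve  | 1589.55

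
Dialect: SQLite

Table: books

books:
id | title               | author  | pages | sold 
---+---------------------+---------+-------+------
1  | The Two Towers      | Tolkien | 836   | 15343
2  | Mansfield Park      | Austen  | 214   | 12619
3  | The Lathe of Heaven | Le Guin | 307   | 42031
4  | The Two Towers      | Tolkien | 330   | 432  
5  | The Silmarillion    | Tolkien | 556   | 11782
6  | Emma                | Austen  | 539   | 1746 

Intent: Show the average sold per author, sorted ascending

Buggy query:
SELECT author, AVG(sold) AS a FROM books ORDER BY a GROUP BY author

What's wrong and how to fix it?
Bug: GROUP BY must precede ORDER BY

Fix: Reorder: SELECT … FROM … GROUP BY … ORDER BY …

Corrected query:
SELECT author, AVG(sold) AS a FROM books GROUP BY author ORDER BY a

Result:
author  | a          
--------+------------
Austen  | 7182.5     
Tolkien | 9185.666667
Le Guin | 42031      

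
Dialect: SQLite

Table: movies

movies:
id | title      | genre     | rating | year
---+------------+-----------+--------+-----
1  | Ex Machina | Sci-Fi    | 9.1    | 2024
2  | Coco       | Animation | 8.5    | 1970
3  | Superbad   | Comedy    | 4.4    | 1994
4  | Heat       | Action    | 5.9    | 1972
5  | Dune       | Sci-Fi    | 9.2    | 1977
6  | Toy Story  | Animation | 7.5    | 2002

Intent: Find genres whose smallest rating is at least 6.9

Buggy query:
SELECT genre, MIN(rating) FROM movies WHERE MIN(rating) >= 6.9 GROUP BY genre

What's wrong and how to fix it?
Bug: Aggregates like MIN are computed per group after WHERE runs

Fix: Use HAVING for the per-group MIN condition

Corrected query:
SELECT genre, MIN(rating) FROM movies GROUP BY genre HAVING MIN(rating) >= 6.9

Result:
genre     | MIN(rating)
----------+------------
Animation | 7.5        
Sci-Fi    | 9.1        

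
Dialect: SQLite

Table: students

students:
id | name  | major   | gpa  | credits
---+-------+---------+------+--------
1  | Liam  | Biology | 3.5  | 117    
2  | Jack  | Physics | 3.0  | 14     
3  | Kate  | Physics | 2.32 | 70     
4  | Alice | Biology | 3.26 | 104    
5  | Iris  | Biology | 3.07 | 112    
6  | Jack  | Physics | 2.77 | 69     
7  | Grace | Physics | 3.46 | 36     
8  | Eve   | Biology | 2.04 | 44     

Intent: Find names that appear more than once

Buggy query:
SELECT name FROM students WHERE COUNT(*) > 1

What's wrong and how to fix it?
Bug: WHERE can't reference COUNT(*); aggregates are computed after WHERE

Fix: GROUP BY name, then filter groups with HAVING COUNT(*) > 1

Corrected query:
SELECT name FROM students GROUP BY name HAVING COUNT(*) > 1

Result:
name
----
Jack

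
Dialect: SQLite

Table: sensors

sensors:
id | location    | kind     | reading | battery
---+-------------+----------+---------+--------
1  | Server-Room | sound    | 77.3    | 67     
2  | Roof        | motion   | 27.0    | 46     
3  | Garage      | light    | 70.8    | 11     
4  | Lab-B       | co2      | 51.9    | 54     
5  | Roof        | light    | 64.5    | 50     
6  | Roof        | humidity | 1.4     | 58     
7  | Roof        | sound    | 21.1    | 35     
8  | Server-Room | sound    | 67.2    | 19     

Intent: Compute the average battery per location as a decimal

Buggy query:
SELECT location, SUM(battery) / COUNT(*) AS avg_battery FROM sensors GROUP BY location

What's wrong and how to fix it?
Bug: SUM(battery) and COUNT(*) are both integers; the division truncates the fractional part

Fix: Cast one side to REAL so the division keeps the fractional part

Corrected query:
SELECT location, SUM(battery) * 1.0 / COUNT(*) AS avg_battery FROM sensors GROUP BY location

Result:
location    | avg_battery
------------+------------
Garage      | 11         
Lab-B       | 54         
Roof        | 47.25      
Server-Room | 43         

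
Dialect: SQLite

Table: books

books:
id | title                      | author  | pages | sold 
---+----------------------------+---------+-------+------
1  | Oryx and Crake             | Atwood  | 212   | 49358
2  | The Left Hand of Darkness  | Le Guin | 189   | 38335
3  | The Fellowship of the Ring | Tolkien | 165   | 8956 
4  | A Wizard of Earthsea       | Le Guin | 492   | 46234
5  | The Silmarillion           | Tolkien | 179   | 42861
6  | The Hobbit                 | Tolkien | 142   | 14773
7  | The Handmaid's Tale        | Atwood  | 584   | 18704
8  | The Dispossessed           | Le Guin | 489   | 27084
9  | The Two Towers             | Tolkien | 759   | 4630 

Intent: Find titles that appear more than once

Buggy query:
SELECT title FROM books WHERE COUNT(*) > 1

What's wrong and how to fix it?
Bug: COUNT(*) is an aggregate and cannot be used in WHERE

Fix: GROUP BY title, then filter groups with HAVING COUNT(*) > 1

Corrected query:
SELECT title FROM books GROUP BY title HAVING COUNT(*) > 1

Result:
(no rows)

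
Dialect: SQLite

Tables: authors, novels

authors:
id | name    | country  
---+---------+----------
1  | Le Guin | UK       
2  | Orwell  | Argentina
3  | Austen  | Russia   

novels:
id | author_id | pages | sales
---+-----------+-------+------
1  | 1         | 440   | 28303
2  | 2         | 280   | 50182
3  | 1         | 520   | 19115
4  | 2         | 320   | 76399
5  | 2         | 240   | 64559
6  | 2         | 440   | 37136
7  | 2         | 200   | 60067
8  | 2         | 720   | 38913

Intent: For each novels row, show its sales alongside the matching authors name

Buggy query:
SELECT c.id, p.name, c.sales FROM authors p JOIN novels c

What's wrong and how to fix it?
Bug: JOIN with no ON clause produces a cartesian product; every novels row pairs with every authors row

Fix: Specify the join condition linking the foreign key to the parent id

Corrected query:
SELECT c.id, p.name, c.sales FROM authors p JOIN novels c ON c.author_id = p.id

Result:
id | name    | sales
---+---------+------
1  | Le Guin | 28303
2  | Orwell  | 50182
3  | Le Guin | 19115
4  | Orwell  | 76399
5  | Orwell  | 64559
6  | Orwell  | 37136
7  | Orwell  | 60067
8  | Orwell  | 38913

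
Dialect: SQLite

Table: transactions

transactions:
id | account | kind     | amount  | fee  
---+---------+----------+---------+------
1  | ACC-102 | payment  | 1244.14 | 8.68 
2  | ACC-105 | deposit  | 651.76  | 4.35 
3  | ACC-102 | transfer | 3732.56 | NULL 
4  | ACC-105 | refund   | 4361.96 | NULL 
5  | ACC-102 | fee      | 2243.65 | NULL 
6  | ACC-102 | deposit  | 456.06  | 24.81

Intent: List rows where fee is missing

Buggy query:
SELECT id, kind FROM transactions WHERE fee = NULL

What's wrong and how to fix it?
Bug: '= NULL' is always unknown in SQL three-valued logic, so no rows match

Fix: Use IS NULL to test for NULL

Corrected query:
SELECT id, kind FROM transactions WHERE fee IS NULL

Result:
id | kind    
---+---------
3  | transfer
4  | refund  
5  | fee     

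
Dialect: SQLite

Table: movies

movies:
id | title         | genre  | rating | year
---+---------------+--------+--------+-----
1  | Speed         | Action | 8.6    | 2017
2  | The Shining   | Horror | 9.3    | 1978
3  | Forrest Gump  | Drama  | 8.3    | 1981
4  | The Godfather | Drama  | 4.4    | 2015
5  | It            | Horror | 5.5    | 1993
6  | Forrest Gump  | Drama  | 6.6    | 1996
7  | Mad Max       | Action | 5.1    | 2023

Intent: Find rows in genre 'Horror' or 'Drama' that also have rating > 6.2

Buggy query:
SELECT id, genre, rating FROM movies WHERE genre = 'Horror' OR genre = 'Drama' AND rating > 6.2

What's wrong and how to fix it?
Bug: AND binds tighter than OR, so this parses as genre = 'Horror' OR (genre = 'Drama' AND rating > 6.2)

Fix: Group the OR with parentheses (or use IN), then AND the threshold

Corrected query:
SELECT id, genre, rating FROM movies WHERE (genre = 'Horror' OR genre = 'Drama') AND rating > 6.2

Result:
id | genre  | rating
---+--------+-------
2  | Horror | 9.3   
3  | Drama  | 8.3   
6  | Drama  | 6.6   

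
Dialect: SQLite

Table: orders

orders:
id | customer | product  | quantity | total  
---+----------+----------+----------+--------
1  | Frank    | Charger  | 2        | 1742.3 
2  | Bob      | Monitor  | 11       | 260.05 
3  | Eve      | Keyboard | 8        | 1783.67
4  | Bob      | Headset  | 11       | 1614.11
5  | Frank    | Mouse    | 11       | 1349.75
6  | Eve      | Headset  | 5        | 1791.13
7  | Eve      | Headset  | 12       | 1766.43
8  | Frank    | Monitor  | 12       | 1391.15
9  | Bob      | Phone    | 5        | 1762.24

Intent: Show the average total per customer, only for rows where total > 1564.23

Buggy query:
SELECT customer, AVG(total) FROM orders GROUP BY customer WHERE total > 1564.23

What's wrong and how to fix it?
Bug: WHERE cannot follow GROUP BY

Fix: Place WHERE between FROM and GROUP BY

Corrected query:
SELECT customer, AVG(total) FROM orders WHERE total > 1564.23 GROUP BY customer

Result:
customer | AVG(total)
---------+-----------
Bob      | 1688.175  
Eve      | 1780.41   
Frank    | 1742.3    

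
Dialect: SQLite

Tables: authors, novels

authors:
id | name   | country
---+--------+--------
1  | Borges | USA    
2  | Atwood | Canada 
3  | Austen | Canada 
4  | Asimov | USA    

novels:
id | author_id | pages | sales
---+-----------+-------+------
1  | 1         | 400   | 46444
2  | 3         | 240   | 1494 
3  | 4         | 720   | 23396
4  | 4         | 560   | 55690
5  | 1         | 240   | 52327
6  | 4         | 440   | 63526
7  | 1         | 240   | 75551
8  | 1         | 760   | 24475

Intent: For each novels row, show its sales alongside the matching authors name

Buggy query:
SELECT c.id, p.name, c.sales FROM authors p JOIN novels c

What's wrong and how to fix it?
Bug: Missing join condition: each novels row is matched to all authors rows instead of just its own

Fix: Add ON c.author_id = p.id to the JOIN

Corrected query:
SELECT c.id, p.name, c.sales FROM authors p JOIN novels c ON c.author_id = p.id

Result:
id | name   | sales
---+--------+------
1  | Borges | 46444
2  | Austen | 1494 
3  | Asimov | 23396
4  | Asimov | 55690
5  | Borges | 52327
6  | Asimov | 63526
7  | Borges | 75551
8  | Borges | 24475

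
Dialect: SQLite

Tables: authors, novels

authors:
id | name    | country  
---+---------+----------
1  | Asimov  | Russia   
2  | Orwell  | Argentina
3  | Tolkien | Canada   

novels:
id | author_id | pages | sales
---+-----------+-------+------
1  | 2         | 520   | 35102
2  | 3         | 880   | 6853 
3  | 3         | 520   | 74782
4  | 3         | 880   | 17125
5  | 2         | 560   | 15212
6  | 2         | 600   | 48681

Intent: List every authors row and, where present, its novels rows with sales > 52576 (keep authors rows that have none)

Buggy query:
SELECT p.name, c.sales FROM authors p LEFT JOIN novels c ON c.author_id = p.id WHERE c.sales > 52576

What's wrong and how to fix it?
Bug: Filtering c.sales in WHERE discards the NULL rows produced by LEFT JOIN, turning it into an inner join

Fix: Move the right-table condition into the ON clause so unmatched parents are kept

Corrected query:
SELECT p.name, c.sales FROM authors p LEFT JOIN novels c ON c.author_id = p.id AND c.sales > 52576

Result:
name    | sales
--------+------
Asimov  | NULL 
Orwell  | NULL 
Tolkien | 74782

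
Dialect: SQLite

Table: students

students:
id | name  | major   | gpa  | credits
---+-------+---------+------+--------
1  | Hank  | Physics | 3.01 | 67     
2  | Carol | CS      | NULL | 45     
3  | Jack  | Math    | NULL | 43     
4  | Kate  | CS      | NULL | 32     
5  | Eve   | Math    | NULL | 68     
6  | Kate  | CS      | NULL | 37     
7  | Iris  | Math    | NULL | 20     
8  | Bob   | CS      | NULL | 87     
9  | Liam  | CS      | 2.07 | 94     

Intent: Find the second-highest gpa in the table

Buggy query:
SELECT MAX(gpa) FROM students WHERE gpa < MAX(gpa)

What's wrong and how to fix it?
Bug: MAX(gpa) on the right of the comparison is an aggregate-in-WHERE error

Fix: Compute the overall MAX in a subquery, then take MAX of rows below it

Corrected query:
SELECT MAX(gpa) FROM students WHERE gpa < (SELECT MAX(gpa) FROM students)

Result:
MAX(gpa)
--------
2.07    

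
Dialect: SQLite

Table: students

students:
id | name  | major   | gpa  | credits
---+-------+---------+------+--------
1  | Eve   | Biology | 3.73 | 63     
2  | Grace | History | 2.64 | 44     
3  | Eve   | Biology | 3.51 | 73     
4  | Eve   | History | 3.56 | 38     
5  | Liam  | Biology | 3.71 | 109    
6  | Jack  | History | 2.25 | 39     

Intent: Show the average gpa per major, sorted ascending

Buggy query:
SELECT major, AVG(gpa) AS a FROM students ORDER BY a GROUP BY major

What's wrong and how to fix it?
Bug: ORDER BY appears before GROUP BY; SQL clause order requires GROUP BY first

Fix: Move ORDER BY to the end, after GROUP BY

Corrected query:
SELECT major, AVG(gpa) AS a FROM students GROUP BY major ORDER BY a

Result:
major   | a       
--------+---------
History | 2.816667
Biology | 3.65    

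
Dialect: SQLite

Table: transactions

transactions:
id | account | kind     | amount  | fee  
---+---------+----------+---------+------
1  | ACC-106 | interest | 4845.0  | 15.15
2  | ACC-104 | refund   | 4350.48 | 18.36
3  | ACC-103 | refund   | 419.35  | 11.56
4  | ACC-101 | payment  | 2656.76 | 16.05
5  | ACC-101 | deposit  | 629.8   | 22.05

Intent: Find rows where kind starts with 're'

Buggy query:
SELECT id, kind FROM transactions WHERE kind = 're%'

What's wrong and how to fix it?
Bug: Wildcards only work with LIKE; '=' treats '%' as a literal character

Fix: Replace '=' with LIKE so 're%' is treated as a pattern

Corrected query:
SELECT id, kind FROM transactions WHERE kind LIKE 're%'

Result:
id | kind  
---+-------
2  | refund
3  | refund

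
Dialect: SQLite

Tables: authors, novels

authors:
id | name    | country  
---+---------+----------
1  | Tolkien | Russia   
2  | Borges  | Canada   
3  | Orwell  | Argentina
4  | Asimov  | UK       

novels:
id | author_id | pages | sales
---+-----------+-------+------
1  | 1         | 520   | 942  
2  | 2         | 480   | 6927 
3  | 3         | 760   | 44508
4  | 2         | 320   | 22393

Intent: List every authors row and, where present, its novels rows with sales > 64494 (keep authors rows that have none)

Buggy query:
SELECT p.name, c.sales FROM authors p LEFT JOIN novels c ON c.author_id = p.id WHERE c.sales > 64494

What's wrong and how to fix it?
Bug: A WHERE condition on the right-hand table after LEFT JOIN drops unmatched parents

Fix: Put 'c.sales > 64494' in the JOIN's ON clause instead of WHERE

Corrected query:
SELECT p.name, c.sales FROM authors p LEFT JOIN novels c ON c.author_id = p.id AND c.sales > 64494

Result:
name    | sales
--------+------
Tolkien | NULL 
Borges  | NULL 
Orwell  | NULL 
Asimov  | NULL 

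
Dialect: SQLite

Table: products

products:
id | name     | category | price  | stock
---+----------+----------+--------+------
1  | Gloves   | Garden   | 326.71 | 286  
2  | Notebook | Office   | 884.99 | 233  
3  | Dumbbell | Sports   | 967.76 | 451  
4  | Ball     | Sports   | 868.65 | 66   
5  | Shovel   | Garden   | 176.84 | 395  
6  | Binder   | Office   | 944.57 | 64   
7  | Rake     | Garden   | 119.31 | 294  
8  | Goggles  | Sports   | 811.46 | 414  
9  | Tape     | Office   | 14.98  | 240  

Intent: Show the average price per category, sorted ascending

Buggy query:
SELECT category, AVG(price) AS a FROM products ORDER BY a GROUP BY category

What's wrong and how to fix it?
Bug: ORDER BY appears before GROUP BY; SQL clause order requires GROUP BY first

Fix: Move ORDER BY to the end, after GROUP BY

Corrected query:
SELECT category, AVG(price) AS a FROM products GROUP BY category ORDER BY a

Result:
category | a         
---------+-----------
Garden   | 207.62    
Office   | 614.846667
Sports   | 882.623333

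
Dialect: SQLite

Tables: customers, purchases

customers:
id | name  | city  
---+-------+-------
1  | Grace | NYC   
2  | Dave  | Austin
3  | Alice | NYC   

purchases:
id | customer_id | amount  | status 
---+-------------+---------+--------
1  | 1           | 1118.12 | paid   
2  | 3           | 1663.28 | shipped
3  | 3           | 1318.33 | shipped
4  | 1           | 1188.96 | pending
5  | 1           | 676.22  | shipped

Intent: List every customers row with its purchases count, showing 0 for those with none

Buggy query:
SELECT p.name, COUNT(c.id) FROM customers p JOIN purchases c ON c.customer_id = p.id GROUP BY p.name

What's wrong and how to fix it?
Bug: An inner join excludes parents with zero children

Fix: Use LEFT JOIN so parents without children still appear (COUNT(c.id) gives 0)

Corrected query:
SELECT p.name, COUNT(c.id) FROM customers p LEFT JOIN purchases c ON c.customer_id = p.id GROUP BY p.name

Result:
name  | COUNT(c.id)
------+------------
Alice | 2          
Dave  | 0          
Grace | 3          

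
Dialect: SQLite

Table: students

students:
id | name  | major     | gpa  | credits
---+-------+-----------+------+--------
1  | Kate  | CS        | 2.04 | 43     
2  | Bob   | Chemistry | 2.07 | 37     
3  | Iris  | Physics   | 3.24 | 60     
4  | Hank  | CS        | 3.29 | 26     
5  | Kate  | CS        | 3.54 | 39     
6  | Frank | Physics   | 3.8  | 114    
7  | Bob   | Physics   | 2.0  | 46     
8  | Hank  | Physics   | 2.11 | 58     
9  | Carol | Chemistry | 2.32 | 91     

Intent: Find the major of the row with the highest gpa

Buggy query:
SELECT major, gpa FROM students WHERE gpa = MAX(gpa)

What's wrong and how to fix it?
Bug: MAX(gpa) is an aggregate and cannot be used directly in WHERE

Fix: Use a subquery: WHERE gpa = (SELECT MAX(gpa) FROM students)

Corrected query:
SELECT major, gpa FROM students WHERE gpa = (SELECT MAX(gpa) FROM students)

Result:
major   | gpa
--------+----
Physics | 3.8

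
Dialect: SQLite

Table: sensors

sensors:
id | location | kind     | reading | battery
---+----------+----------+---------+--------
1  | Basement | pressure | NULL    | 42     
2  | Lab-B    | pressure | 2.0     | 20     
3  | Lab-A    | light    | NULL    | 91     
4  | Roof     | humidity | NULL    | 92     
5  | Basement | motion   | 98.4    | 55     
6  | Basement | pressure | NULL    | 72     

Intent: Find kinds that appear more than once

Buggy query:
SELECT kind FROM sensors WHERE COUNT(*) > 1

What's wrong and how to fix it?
Bug: WHERE can't reference COUNT(*); aggregates are computed after WHERE

Fix: GROUP BY kind, then filter groups with HAVING COUNT(*) > 1

Corrected query:
SELECT kind FROM sensors GROUP BY kind HAVING COUNT(*) > 1

Result:
kind    
--------
pressure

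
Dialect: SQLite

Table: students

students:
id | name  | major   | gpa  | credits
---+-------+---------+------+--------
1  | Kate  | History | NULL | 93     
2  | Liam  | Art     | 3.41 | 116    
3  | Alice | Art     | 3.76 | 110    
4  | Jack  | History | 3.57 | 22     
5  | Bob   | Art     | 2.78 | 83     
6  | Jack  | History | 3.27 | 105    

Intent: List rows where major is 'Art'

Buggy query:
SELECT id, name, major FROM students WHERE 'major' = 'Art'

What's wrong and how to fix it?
Bug: 'major' in single quotes is a string literal, not the column; the comparison is literal-vs-literal and never true

Fix: Reference the column as major without single quotes

Corrected query:
SELECT id, name, major FROM students WHERE major = 'Art'

Result:
id | name  | major
---+-------+------
2  | Liam  | Art  
3  | Alice | Art  
5  | Bob   | Art  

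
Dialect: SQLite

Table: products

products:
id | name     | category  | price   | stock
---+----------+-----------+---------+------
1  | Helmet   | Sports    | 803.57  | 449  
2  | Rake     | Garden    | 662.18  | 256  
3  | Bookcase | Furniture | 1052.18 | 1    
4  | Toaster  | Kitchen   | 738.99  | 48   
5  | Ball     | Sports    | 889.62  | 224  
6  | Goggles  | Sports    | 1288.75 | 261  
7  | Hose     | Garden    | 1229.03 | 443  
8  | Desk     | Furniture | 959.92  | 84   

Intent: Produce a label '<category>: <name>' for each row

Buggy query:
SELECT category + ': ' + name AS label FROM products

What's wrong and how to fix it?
Bug: '+' is numeric addition; on text columns SQLite converts them to 0 instead of concatenating

Fix: Replace + with || to concatenate text

Corrected query:
SELECT category || ': ' || name AS label FROM products

Result:
label              
-------------------
Sports: Helmet     
Garden: Rake       
Furniture: Bookcase
Kitchen: Toaster   
Sports: Ball       
Sports: Goggles    
Garden: Hose       
Furniture: Desk    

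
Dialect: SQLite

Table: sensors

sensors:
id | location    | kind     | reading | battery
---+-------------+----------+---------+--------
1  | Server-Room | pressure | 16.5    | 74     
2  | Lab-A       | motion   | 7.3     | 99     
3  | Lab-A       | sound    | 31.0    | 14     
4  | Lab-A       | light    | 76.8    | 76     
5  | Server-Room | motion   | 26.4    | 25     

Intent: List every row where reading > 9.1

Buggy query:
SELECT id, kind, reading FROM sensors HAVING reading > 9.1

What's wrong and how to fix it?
Bug: This is a non-aggregate query (no GROUP BY, no aggregates), so in SQLite the HAVING clause is invalid here; a row-level condition belongs in WHERE

Fix: Use WHERE for row-level filtering

Corrected query:
SELECT id, kind, reading FROM sensors WHERE reading > 9.1

Result:
id | kind     | reading
---+----------+--------
1  | pressure | 16.5   
3  | sound    | 31     
4  | light    | 76.8   
5  | motion   | 26.4   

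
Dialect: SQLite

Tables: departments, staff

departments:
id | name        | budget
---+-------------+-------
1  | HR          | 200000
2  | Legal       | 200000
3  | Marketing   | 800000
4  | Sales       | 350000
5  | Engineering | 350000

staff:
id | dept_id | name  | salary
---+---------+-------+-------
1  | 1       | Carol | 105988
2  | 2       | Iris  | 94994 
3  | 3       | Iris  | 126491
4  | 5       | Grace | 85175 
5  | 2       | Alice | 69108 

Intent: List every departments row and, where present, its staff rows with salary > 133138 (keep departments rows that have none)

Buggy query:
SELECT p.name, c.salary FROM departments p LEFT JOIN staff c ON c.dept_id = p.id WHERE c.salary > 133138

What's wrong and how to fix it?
Bug: Filtering c.salary in WHERE discards the NULL rows produced by LEFT JOIN, turning it into an inner join

Fix: Move the right-table condition into the ON clause so unmatched parents are kept

Corrected query:
SELECT p.name, c.salary FROM departments p LEFT JOIN staff c ON c.dept_id = p.id AND c.salary > 133138

Result:
name        | salary
------------+-------
HR          | NULL  
Legal       | NULL  
Marketing   | NULL  
Sales       | NULL  
Engineering | NULL  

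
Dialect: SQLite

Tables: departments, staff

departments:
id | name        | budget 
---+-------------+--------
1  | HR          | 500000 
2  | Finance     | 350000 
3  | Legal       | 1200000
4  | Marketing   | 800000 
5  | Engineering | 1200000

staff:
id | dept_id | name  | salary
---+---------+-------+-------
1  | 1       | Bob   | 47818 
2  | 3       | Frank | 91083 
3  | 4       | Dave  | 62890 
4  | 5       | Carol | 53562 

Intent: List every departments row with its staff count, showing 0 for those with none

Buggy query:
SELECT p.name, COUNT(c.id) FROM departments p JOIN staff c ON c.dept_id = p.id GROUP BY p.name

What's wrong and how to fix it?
Bug: An inner join excludes parents with zero children

Fix: Switch to LEFT JOIN to retain unmatched parent rows

Corrected query:
SELECT p.name, COUNT(c.id) FROM departments p LEFT JOIN staff c ON c.dept_id = p.id GROUP BY p.name

Result:
name        | COUNT(c.id)
------------+------------
Engineering | 1          
Finance     | 0          
HR          | 1          
Legal       | 1          
Marketing   | 1          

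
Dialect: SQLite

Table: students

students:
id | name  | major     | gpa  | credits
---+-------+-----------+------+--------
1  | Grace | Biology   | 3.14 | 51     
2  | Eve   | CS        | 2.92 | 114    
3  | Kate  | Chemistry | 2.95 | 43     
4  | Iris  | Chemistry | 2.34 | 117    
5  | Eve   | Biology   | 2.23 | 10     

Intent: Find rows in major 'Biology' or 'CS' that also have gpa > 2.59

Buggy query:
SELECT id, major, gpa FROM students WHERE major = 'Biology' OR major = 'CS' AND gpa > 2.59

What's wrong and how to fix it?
Bug: AND binds tighter than OR, so this parses as major = 'Biology' OR (major = 'CS' AND gpa > 2.59)

Fix: Add parentheses around the OR so the AND applies to both alternatives

Corrected query:
SELECT id, major, gpa FROM students WHERE (major = 'Biology' OR major = 'CS') AND gpa > 2.59

Result:
id | major   | gpa 
---+---------+-----
1  | Biology | 3.14
2  | CS      | 2.92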